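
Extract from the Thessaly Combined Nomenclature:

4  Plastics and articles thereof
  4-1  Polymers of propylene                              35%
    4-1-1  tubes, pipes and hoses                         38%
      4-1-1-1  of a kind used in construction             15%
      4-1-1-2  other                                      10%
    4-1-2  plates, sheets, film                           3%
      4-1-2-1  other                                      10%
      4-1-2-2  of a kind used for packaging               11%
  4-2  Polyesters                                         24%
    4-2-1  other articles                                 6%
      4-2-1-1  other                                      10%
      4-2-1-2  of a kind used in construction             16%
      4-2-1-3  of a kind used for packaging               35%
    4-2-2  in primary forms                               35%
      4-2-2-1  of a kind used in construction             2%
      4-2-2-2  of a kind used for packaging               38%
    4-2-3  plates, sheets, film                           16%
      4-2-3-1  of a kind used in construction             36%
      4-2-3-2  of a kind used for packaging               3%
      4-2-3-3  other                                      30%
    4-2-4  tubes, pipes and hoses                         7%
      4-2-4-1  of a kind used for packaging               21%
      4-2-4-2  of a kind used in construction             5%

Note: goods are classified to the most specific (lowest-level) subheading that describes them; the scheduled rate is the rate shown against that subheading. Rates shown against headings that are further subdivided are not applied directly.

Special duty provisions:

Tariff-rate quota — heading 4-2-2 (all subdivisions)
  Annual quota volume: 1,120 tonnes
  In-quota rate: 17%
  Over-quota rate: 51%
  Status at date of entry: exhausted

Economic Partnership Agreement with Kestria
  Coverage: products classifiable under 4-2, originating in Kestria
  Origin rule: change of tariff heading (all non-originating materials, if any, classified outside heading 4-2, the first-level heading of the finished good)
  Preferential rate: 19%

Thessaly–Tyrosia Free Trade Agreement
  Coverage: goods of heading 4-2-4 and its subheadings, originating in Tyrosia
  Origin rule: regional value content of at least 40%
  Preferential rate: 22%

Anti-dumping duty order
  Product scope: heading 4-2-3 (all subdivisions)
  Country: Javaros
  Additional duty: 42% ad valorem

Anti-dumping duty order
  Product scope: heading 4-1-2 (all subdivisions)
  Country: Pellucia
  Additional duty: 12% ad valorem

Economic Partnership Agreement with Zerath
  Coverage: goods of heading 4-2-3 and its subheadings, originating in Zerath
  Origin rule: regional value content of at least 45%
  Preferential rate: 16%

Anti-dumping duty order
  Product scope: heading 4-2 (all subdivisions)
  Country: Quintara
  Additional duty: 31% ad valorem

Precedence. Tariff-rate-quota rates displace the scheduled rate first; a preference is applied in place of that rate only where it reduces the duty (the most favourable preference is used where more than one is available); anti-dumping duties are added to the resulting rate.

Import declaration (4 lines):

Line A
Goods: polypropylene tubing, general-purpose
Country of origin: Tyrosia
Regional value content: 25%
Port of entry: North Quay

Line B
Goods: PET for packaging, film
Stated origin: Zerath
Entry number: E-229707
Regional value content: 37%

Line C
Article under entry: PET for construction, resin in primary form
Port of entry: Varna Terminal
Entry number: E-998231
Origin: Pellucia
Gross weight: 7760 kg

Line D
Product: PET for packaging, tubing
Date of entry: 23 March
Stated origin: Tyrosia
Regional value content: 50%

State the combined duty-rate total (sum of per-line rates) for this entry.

85%

Line A: polypropylene → 4-1; tubing → 4-1-1; general-purpose → 4-1-1-2. Scheduled 10%. Tyrosia agreement on 4-2-4: 4-1-1-2 not covered. → 10%.
Line B: PET → 4-2; film → 4-2-3; for packaging → 4-2-3-2. Scheduled 3%. Zerath agreement on 4-2-3: RVC < 45%. → 3%.
Line C: PET → 4-2; resin in primary form → 4-2-2; for construction → 4-2-2-1. Scheduled 2%. quota on 4-2-2 exhausted → over-quota 51%. → 51%.
Line D: PET → 4-2; tubing → 4-2-4; for packaging → 4-2-4-1. Scheduled 21%. Tyrosia agreement on 4-2-4: RVC ≥ 40% → 22% available; preference 22% not lower than 21% → no reduction. → 21%.
Sum: 10% + 3% + 51% + 21% = 85%.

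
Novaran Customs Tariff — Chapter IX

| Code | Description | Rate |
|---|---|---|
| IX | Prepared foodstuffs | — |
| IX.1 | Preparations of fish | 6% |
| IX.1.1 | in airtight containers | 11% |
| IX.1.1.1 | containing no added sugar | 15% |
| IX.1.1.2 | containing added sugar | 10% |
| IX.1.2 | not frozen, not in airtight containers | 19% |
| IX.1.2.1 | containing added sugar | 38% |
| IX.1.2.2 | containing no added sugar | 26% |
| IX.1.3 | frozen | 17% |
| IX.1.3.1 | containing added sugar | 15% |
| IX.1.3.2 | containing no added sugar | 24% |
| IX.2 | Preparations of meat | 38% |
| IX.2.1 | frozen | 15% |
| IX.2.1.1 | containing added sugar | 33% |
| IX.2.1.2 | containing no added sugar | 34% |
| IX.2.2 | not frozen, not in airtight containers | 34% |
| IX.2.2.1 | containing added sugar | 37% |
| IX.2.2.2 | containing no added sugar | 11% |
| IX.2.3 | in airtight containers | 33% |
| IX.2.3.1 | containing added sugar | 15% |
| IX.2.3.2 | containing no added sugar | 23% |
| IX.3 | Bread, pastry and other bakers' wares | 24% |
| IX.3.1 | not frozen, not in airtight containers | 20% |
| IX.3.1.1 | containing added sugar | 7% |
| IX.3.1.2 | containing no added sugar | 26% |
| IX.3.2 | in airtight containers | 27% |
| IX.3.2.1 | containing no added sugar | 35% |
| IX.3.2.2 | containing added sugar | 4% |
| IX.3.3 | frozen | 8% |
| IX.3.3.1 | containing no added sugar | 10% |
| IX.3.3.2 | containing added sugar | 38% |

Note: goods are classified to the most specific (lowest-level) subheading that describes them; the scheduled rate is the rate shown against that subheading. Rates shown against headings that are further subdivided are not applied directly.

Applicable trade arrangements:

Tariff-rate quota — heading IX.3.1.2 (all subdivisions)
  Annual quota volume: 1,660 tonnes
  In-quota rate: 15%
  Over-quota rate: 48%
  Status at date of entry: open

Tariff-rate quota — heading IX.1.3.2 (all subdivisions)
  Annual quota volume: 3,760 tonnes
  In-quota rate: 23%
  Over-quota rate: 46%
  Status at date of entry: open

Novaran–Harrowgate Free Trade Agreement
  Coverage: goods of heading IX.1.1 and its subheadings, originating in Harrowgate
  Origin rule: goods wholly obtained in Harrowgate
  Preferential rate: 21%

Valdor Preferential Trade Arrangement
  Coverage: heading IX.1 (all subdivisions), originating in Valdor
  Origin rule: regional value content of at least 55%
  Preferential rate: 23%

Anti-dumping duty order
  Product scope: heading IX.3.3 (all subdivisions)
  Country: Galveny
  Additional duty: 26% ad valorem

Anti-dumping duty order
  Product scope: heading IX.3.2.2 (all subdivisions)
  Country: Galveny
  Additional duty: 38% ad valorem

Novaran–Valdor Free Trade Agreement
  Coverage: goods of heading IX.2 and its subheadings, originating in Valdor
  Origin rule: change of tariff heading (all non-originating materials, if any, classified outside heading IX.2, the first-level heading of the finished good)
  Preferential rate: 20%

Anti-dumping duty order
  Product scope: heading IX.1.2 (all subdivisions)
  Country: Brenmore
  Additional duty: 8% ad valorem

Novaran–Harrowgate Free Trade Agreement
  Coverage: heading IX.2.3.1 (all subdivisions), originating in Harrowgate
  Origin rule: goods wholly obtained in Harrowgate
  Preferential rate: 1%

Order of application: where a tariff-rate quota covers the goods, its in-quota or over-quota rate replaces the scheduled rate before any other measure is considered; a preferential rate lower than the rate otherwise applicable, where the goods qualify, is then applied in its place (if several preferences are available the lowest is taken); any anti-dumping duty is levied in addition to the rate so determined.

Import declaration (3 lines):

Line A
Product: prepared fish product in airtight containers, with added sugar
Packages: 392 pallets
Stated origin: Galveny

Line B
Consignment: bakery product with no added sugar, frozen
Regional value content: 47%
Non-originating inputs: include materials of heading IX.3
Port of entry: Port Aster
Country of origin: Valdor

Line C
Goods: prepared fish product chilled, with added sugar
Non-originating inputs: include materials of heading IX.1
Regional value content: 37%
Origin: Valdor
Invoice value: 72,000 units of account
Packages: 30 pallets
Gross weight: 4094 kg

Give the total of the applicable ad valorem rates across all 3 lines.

58%

Line A: prepared fish product → IX.1; in airtight containers → IX.1.1; with added sugar → IX.1.1.2. Scheduled 10%. No special measure applies. → 10%.
Line B: bakery product → IX.3; frozen → IX.3.3; with no added sugar → IX.3.3.1. Scheduled 10%. Valdor agreement on IX.1: IX.3.3.1 not covered; Valdor agreement on IX.2: IX.3.3.1 not covered. → 10%.
Line C: prepared fish product → IX.1; chilled → IX.1.2; with added sugar → IX.1.2.1. Scheduled 38%. Valdor agreement on IX.1: RVC < 55%; Valdor agreement on IX.2: IX.1.2.1 not covered. → 38%.
Sum: 10% + 10% + 38% = 58%.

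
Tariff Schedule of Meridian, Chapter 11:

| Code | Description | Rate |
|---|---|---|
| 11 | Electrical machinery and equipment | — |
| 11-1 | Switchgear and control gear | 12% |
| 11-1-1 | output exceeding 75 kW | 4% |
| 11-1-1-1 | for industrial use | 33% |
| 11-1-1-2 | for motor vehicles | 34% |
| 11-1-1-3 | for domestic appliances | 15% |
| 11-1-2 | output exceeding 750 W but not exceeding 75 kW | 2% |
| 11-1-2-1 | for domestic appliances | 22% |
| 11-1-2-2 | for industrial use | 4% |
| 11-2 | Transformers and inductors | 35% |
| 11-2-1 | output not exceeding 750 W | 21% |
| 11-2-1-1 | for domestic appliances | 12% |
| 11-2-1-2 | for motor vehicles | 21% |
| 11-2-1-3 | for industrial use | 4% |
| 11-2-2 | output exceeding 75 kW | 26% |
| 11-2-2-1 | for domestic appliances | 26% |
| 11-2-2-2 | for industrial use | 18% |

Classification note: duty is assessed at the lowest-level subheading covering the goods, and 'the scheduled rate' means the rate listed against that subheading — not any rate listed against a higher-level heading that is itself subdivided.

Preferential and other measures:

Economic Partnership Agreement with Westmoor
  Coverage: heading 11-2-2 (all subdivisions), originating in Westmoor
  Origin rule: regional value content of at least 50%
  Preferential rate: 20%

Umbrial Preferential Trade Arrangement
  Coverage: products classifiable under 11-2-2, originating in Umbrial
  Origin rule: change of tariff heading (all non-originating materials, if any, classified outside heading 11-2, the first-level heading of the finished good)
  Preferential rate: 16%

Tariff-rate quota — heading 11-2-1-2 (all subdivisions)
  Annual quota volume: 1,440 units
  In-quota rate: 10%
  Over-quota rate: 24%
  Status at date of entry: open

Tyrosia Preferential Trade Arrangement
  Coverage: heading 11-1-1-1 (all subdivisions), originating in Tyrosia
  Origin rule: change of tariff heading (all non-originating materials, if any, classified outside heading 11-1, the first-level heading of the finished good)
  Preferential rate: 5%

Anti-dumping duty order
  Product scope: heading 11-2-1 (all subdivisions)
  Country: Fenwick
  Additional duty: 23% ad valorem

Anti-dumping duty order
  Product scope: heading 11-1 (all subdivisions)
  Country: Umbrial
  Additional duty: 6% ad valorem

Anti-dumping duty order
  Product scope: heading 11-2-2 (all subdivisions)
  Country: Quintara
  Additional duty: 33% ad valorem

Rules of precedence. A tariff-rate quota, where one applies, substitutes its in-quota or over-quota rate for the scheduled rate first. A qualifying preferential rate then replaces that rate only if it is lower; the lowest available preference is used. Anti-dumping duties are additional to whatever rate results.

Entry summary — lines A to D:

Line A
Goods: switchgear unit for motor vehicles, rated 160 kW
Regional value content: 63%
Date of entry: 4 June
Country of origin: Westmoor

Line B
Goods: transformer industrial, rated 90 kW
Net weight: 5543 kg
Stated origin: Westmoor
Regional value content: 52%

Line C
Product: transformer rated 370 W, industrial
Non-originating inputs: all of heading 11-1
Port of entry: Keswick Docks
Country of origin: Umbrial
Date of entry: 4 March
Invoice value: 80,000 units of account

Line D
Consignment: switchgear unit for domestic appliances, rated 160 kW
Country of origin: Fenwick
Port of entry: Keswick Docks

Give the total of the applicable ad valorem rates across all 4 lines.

Line A: switchgear unit → 11-1; rated 160 kW → 11-1-1; for motor vehicles → 11-1-1-2. Scheduled 34%. Westmoor agreement on 11-2-2: 11-1-1-2 not covered. → 34%.
Line B: transformer → 11-2; rated 90 kW → 11-2-2; industrial → 11-2-2-2. Scheduled 18%. Westmoor agreement on 11-2-2: RVC ≥ 50% → 20% available; preference 20% not lower than 18% → no reduction. → 18%.
Line C: transformer → 11-2; rated 370 W → 11-2-1; industrial → 11-2-1-3. Scheduled 4%. Umbrial agreement on 11-2-2: 11-2-1-3 not covered. → 4%.
Line D: switchgear unit → 11-1; rated 160 kW → 11-1-1; for domestic appliances → 11-1-1-3. Scheduled 15%. No special measure applies. → 15%.
Sum: 34% + 18% + 4% + 15% = 71%.

71%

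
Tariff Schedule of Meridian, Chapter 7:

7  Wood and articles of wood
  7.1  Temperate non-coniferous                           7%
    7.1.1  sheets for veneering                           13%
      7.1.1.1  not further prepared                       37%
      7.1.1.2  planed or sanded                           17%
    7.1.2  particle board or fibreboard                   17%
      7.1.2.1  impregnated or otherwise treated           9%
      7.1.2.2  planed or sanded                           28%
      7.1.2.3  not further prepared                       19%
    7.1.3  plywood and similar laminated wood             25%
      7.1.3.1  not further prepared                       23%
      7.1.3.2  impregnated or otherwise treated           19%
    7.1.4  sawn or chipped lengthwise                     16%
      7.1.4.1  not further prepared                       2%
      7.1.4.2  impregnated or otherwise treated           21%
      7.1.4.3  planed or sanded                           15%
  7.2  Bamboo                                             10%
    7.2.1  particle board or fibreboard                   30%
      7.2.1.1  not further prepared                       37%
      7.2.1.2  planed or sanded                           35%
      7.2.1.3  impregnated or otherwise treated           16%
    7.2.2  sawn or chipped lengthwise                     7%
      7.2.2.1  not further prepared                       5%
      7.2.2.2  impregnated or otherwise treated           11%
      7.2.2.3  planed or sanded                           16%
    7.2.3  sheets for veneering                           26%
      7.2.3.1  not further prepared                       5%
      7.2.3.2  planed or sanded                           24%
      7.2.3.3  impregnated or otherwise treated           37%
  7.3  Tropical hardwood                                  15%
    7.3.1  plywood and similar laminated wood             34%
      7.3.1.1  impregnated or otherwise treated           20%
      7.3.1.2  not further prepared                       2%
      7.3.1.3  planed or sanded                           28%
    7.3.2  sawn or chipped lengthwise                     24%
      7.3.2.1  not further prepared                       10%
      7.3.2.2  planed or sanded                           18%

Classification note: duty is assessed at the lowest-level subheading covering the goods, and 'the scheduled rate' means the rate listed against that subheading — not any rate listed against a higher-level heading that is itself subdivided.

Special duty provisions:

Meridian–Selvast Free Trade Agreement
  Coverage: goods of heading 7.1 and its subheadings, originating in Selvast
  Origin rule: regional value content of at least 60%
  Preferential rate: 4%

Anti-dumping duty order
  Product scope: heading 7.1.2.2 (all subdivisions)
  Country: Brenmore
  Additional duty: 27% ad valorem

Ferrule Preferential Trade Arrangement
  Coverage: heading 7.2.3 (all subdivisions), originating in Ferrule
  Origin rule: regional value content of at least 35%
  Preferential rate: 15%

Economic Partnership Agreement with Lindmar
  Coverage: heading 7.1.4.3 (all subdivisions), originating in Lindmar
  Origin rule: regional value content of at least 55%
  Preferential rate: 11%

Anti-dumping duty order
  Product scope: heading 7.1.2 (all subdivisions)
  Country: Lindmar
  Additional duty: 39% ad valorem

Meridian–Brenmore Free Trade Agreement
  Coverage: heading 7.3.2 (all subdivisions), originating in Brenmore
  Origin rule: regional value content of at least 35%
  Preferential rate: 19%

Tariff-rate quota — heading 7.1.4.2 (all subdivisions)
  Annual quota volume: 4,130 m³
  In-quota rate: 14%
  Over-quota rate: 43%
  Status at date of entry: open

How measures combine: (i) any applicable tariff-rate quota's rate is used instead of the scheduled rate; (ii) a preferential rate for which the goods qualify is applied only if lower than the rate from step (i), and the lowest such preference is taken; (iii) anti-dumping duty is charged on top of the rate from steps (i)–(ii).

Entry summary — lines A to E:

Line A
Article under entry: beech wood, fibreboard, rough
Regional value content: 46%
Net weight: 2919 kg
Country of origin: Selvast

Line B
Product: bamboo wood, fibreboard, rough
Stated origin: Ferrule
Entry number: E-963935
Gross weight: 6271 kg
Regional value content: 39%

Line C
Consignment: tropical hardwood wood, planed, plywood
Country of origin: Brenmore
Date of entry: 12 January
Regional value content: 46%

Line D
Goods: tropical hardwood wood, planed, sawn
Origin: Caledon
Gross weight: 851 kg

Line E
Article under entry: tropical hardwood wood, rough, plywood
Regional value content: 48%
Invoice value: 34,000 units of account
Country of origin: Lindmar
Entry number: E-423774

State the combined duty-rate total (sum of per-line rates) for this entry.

Line A: beech → 7.1; fibreboard → 7.1.2; rough → 7.1.2.3. Scheduled 19%. Selvast agreement on 7.1: RVC < 60%. → 19%.
Line B: bamboo → 7.2; fibreboard → 7.2.1; rough → 7.2.1.1. Scheduled 37%. Ferrule agreement on 7.2.3: 7.2.1.1 not covered. → 37%.
Line C: tropical hardwood → 7.3; plywood → 7.3.1; planed → 7.3.1.3. Scheduled 28%. Brenmore agreement on 7.3.2: 7.3.1.3 not covered. → 28%.
Line D: tropical hardwood → 7.3; sawn → 7.3.2; planed → 7.3.2.2. Scheduled 18%. No special measure applies. → 18%.
Line E: tropical hardwood → 7.3; plywood → 7.3.1; rough → 7.3.1.2. Scheduled 2%. Lindmar agreement on 7.1.4.3: 7.3.1.2 not covered. → 2%.
Sum: 19% + 37% + 28% + 18% + 2% = 104%.

104%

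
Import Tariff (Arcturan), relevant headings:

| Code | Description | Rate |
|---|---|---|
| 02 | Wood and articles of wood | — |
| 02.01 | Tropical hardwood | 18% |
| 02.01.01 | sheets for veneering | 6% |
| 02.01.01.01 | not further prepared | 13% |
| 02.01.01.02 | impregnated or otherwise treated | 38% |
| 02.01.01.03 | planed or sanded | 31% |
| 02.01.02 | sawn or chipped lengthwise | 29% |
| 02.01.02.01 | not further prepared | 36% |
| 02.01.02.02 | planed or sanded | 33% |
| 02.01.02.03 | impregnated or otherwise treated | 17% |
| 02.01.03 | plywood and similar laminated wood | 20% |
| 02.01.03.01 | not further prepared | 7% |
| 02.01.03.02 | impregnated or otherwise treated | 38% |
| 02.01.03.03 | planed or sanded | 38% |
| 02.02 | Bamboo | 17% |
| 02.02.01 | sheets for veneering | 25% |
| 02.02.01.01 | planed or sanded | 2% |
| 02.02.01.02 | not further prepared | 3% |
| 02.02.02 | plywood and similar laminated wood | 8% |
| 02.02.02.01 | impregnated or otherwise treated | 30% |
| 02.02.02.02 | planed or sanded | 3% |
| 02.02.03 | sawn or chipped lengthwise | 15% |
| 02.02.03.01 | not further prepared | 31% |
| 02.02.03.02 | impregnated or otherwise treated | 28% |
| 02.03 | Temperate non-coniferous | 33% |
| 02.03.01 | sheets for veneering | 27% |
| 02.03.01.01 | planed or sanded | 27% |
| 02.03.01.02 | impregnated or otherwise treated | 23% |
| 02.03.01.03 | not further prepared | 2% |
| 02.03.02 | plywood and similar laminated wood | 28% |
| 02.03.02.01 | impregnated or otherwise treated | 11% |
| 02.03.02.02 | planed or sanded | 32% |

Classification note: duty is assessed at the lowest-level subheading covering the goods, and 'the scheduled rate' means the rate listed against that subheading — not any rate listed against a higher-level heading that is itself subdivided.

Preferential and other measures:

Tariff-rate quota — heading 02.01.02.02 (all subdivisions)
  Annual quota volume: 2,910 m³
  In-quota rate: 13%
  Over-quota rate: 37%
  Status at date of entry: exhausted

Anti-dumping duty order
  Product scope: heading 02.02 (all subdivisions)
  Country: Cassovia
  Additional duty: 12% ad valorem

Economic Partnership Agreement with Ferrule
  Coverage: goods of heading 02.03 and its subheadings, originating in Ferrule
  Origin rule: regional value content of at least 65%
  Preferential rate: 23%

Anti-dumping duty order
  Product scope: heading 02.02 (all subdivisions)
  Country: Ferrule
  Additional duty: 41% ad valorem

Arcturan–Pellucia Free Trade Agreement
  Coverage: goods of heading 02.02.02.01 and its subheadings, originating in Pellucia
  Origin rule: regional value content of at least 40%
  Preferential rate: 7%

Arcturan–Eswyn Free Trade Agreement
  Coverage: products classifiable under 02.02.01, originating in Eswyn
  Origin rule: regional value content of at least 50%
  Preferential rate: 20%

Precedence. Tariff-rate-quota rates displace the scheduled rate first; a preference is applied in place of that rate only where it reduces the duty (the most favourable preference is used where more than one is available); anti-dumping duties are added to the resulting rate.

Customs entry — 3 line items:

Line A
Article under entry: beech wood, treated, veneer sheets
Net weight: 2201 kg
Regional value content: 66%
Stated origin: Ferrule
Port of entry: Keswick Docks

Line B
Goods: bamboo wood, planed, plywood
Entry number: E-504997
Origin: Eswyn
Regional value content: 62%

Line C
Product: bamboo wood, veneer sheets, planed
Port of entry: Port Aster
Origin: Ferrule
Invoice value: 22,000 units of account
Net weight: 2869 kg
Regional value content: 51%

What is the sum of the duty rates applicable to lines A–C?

Line A: beech → 02.03; veneer sheets → 02.03.01; treated → 02.03.01.02. Scheduled 23%. Ferrule agreement on 02.03: RVC ≥ 65% → 23% available; preference 23% not lower than 23% → no reduction. → 23%.
Line B: bamboo → 02.02; plywood → 02.02.02; planed → 02.02.02.02. Scheduled 3%. Eswyn agreement on 02.02.01: 02.02.02.02 not covered. → 3%.
Line C: bamboo → 02.02; veneer sheets → 02.02.01; planed → 02.02.01.01. Scheduled 2%. Ferrule agreement on 02.03: 02.02.01.01 not covered; anti-dumping (Ferrule, 02.02): +41%; total 2% + 41% = 43%. → 43%.
Sum: 23% + 3% + 43% = 69%.

69%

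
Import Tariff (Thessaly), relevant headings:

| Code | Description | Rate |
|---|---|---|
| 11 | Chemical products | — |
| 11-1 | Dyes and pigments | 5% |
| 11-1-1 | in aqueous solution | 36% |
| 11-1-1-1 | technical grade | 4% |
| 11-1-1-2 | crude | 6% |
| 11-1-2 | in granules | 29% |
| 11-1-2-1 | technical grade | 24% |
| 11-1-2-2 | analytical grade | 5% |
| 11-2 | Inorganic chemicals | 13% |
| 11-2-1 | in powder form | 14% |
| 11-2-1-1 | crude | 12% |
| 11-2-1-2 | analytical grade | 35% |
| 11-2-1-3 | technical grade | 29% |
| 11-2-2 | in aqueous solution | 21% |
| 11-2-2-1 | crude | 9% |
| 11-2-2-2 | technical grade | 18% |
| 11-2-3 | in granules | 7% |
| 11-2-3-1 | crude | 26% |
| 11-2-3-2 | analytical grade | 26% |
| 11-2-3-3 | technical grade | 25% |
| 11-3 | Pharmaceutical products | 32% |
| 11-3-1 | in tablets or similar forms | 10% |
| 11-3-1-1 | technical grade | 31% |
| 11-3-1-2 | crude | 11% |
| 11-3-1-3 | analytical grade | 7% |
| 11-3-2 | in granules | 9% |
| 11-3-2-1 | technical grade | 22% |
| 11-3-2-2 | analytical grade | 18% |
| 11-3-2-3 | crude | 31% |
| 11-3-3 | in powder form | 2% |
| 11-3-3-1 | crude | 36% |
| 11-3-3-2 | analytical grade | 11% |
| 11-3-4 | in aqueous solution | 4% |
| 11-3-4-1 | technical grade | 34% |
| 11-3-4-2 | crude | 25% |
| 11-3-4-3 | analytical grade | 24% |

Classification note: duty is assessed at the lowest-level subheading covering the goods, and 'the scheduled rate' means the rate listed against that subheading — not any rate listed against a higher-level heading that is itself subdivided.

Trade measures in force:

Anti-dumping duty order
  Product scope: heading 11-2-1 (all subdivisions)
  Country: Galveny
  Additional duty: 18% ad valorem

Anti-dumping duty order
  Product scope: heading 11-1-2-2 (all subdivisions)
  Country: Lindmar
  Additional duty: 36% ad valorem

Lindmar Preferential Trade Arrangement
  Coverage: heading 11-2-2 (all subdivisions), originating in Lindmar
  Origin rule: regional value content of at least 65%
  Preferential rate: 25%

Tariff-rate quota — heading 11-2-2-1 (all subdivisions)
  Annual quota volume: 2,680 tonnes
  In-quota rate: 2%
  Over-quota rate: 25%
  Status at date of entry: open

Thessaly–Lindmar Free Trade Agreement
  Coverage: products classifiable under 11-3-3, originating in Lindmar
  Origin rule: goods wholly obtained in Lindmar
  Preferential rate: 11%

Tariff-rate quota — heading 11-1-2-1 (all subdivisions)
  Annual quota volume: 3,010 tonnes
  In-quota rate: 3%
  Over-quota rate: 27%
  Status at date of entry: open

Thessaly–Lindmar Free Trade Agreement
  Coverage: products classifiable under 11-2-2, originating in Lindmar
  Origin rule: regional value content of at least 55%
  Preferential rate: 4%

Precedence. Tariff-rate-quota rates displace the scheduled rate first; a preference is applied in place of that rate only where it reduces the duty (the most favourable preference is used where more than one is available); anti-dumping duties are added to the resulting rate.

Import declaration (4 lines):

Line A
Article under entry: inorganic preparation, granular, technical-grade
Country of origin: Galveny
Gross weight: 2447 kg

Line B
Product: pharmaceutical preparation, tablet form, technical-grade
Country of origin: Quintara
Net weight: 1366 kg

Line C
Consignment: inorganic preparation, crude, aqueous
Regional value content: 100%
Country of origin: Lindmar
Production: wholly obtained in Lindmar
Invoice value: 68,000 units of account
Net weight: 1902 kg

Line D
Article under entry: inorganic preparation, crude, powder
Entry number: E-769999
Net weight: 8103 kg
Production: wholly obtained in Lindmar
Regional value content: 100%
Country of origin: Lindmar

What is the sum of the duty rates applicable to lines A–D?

70%

Line A: inorganic → 11-2; granular → 11-2-3; technical-grade → 11-2-3-3. Scheduled 25%. No special measure applies. → 25%.
Line B: pharmaceutical → 11-3; tablet form → 11-3-1; technical-grade → 11-3-1-1. Scheduled 31%. No special measure applies. → 31%.
Line C: inorganic → 11-2; aqueous → 11-2-2; crude → 11-2-2-1. Scheduled 9%. quota on 11-2-2-1 open → in-quota 2%; Lindmar agreement on 11-2-2: RVC ≥ 65% → 25% available; Lindmar agreement on 11-3-3: 11-2-2-1 not covered; Lindmar agreement on 11-2-2: RVC ≥ 55% → 4% available; preference 4% not lower than 2% → no reduction. → 2%.
Line D: inorganic → 11-2; powder → 11-2-1; crude → 11-2-1-1. Scheduled 12%. Lindmar agreement on 11-2-2: 11-2-1-1 not covered; Lindmar agreement on 11-3-3: 11-2-1-1 not covered; Lindmar agreement on 11-2-2: 11-2-1-1 not covered. → 12%.
Sum: 25% + 31% + 2% + 12% = 70%.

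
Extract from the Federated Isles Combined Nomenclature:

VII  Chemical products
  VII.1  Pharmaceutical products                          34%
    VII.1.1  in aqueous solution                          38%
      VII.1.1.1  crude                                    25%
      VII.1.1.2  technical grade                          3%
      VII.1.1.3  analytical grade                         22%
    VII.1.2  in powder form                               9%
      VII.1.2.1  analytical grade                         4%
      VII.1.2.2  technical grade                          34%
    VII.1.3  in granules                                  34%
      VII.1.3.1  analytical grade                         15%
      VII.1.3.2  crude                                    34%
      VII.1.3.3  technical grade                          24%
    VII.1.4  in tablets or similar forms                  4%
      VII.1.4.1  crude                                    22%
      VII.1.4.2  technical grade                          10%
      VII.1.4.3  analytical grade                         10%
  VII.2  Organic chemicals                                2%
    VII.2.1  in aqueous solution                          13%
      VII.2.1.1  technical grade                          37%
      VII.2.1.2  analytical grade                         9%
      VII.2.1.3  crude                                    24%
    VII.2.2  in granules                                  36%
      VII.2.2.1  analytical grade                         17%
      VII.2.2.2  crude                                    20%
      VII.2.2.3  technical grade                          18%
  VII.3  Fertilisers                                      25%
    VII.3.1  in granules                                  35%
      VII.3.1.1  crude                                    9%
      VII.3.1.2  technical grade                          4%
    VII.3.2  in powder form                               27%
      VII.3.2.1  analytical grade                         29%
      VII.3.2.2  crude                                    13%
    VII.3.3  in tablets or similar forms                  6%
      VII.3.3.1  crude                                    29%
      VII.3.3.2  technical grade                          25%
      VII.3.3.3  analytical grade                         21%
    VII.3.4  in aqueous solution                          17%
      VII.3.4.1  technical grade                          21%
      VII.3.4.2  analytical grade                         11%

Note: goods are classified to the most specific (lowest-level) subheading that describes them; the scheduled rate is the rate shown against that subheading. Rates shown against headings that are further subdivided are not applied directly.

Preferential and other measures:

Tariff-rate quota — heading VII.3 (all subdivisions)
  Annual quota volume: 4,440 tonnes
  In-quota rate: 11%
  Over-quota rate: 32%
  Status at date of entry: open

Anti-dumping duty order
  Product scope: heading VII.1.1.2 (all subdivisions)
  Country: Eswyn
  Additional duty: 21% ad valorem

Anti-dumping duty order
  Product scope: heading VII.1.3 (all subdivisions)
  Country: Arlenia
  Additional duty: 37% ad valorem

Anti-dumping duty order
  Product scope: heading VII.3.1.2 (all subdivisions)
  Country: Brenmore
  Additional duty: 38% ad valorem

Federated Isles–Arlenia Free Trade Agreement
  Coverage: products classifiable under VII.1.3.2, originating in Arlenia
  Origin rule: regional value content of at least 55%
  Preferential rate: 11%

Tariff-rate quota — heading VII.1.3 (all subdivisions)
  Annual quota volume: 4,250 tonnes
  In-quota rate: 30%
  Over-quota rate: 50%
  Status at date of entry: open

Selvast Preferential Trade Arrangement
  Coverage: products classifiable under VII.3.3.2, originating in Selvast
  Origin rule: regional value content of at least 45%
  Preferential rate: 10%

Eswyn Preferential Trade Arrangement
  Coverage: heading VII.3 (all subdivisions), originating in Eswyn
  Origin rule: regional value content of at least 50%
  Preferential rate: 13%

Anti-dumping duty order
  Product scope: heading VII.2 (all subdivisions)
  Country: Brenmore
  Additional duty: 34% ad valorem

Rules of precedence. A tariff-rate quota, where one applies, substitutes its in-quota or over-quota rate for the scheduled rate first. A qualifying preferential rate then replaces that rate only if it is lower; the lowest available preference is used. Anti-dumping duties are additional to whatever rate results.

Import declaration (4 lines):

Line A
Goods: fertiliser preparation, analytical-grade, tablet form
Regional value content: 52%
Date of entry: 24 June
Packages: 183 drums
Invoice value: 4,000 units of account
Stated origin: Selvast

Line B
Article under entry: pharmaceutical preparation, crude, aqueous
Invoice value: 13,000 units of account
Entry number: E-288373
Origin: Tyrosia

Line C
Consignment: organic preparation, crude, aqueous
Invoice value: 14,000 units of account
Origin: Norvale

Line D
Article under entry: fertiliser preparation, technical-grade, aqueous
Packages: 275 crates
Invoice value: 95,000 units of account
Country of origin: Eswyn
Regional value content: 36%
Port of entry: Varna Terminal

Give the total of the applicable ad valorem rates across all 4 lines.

71%

Line A: fertiliser → VII.3; tablet form → VII.3.3; analytical-grade → VII.3.3.3. Scheduled 21%. quota on VII.3 open → in-quota 11%; Selvast agreement on VII.3.3.2: VII.3.3.3 not covered. → 11%.
Line B: pharmaceutical → VII.1; aqueous → VII.1.1; crude → VII.1.1.1. Scheduled 25%. No special measure applies. → 25%.
Line C: organic → VII.2; aqueous → VII.2.1; crude → VII.2.1.3. Scheduled 24%. No special measure applies. → 24%.
Line D: fertiliser → VII.3; aqueous → VII.3.4; technical-grade → VII.3.4.1. Scheduled 21%. quota on VII.3 open → in-quota 11%; Eswyn agreement on VII.3: RVC < 50%. → 11%.
Sum: 11% + 25% + 24% + 11% = 71%.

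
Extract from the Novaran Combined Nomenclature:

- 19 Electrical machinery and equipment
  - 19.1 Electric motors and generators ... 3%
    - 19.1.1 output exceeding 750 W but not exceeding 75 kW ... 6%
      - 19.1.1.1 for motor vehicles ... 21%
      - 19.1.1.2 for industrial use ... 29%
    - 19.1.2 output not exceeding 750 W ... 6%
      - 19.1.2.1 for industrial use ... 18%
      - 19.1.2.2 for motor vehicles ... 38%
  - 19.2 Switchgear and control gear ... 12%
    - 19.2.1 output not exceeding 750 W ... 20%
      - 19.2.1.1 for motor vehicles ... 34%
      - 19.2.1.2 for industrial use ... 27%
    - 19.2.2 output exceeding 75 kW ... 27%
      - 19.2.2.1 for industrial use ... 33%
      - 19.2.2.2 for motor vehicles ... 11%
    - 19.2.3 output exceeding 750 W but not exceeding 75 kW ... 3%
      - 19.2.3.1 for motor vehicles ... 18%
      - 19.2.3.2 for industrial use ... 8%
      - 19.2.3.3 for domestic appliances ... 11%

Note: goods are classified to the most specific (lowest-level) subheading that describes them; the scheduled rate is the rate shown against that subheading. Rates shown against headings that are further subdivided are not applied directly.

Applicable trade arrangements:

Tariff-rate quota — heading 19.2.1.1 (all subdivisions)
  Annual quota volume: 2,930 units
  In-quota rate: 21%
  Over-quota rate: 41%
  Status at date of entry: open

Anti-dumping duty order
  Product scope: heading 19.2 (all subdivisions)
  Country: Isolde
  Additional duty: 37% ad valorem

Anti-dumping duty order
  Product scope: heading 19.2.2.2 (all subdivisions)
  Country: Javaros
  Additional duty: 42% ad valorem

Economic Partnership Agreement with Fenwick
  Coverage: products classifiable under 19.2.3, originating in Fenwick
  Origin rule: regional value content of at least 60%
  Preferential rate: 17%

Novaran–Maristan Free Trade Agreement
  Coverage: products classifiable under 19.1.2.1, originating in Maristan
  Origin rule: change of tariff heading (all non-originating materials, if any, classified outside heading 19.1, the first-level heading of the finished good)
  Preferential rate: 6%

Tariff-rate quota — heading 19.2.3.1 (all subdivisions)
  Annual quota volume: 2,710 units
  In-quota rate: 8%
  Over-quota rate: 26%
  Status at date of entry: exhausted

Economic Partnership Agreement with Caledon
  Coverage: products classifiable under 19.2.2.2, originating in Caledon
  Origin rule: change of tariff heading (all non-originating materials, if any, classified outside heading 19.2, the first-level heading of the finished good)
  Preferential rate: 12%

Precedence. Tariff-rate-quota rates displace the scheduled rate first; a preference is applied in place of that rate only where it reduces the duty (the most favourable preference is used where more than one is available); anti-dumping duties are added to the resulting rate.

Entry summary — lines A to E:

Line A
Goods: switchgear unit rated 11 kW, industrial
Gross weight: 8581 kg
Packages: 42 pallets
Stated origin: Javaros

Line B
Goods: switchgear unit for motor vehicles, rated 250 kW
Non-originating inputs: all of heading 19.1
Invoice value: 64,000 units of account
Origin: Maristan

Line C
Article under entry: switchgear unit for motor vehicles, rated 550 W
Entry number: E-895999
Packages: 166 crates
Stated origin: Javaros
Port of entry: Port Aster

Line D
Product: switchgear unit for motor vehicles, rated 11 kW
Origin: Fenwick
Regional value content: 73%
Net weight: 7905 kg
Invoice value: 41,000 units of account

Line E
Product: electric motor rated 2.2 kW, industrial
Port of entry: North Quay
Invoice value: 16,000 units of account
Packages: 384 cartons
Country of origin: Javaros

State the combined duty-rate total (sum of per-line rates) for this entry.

Line A: switchgear unit → 19.2; rated 11 kW → 19.2.3; industrial → 19.2.3.2. Scheduled 8%. No special measure applies. → 8%.
Line B: switchgear unit → 19.2; rated 250 kW → 19.2.2; for motor vehicles → 19.2.2.2. Scheduled 11%. Maristan agreement on 19.1.2.1: 19.2.2.2 not covered. → 11%.
Line C: switchgear unit → 19.2; rated 550 W → 19.2.1; for motor vehicles → 19.2.1.1. Scheduled 34%. quota on 19.2.1.1 open → in-quota 21%. → 21%.
Line D: switchgear unit → 19.2; rated 11 kW → 19.2.3; for motor vehicles → 19.2.3.1. Scheduled 18%. quota on 19.2.3.1 exhausted → over-quota 26%; Fenwick agreement on 19.2.3: RVC ≥ 60% → 17% available; preferential 17%. → 17%.
Line E: electric motor → 19.1; rated 2.2 kW → 19.1.1; industrial → 19.1.1.2. Scheduled 29%. No special measure applies. → 29%.
Sum: 8% + 11% + 21% + 17% + 29% = 86%.

86%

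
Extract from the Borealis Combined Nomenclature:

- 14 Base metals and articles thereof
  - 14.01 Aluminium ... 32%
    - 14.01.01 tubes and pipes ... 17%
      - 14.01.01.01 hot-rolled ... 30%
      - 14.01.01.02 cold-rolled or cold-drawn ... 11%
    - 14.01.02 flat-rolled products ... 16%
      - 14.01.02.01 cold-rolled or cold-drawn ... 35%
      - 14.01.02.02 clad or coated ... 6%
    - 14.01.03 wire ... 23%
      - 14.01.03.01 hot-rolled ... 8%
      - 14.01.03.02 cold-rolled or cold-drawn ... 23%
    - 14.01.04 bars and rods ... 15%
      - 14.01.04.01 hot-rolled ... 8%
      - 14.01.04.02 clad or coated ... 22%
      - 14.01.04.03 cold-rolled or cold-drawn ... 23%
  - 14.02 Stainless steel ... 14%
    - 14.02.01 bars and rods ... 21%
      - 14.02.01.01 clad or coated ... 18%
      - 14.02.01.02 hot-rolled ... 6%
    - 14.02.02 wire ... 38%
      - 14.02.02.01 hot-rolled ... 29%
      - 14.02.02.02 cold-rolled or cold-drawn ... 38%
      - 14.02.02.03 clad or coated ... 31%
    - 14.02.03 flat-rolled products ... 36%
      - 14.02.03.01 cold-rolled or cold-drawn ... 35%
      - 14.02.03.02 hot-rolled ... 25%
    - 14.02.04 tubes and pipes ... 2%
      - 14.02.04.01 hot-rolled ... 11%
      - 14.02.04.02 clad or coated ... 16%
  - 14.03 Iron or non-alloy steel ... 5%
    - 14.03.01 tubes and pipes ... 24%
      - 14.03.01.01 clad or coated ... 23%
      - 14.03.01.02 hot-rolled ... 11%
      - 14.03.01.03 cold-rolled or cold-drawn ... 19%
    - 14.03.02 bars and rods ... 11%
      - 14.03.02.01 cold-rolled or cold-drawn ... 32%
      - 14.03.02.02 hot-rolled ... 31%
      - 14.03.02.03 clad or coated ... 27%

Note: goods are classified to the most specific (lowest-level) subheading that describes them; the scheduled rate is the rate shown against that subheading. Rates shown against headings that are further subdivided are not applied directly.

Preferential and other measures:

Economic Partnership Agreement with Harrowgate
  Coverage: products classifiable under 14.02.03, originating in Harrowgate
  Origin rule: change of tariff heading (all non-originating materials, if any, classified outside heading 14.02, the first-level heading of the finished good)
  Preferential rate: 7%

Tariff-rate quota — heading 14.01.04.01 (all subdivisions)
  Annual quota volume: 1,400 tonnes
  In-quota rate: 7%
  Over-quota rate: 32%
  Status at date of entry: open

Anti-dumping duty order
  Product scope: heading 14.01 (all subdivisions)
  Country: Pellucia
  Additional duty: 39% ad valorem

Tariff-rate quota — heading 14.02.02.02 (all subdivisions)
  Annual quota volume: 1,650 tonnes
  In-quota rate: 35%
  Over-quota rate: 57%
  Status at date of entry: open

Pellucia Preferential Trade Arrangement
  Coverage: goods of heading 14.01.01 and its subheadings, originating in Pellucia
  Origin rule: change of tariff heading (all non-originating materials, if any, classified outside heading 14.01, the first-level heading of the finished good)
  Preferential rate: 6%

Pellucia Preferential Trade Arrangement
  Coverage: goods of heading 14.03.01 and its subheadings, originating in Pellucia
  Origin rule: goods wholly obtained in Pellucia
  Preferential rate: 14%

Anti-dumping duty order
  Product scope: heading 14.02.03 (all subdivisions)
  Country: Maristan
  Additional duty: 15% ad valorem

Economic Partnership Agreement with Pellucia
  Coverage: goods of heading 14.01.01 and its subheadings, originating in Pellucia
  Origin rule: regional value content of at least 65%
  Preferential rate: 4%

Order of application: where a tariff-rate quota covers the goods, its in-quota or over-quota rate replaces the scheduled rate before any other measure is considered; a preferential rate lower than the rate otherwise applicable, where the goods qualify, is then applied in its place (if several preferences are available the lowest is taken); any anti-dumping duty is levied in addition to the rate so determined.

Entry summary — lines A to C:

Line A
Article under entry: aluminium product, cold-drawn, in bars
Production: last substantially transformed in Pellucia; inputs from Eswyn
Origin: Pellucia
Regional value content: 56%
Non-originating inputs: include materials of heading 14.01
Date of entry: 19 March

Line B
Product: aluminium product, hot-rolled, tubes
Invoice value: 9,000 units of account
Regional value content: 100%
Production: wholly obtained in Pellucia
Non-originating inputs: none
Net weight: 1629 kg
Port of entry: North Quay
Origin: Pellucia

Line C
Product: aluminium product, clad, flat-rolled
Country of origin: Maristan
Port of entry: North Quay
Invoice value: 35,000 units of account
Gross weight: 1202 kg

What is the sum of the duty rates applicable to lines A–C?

111%

Line A: aluminium → 14.01; in bars → 14.01.04; cold-drawn → 14.01.04.03. Scheduled 23%. Pellucia agreement on 14.01.01: 14.01.04.03 not covered; Pellucia agreement on 14.03.01: 14.01.04.03 not covered; Pellucia agreement on 14.01.01: 14.01.04.03 not covered; anti-dumping (Pellucia, 14.01): +39%; total 23% + 39% = 62%. → 62%.
Line B: aluminium → 14.01; tubes → 14.01.01; hot-rolled → 14.01.01.01. Scheduled 30%. Pellucia agreement on 14.01.01: CTH met → 6% available; Pellucia agreement on 14.03.01: 14.01.01.01 not covered; Pellucia agreement on 14.01.01: RVC ≥ 65% → 4% available; preferential 4%; anti-dumping (Pellucia, 14.01): +39%; total 4% + 39% = 43%. → 43%.
Line C: aluminium → 14.01; flat-rolled → 14.01.02; clad → 14.01.02.02. Scheduled 6%. No special measure applies. → 6%.
Sum: 62% + 43% + 6% = 111%.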